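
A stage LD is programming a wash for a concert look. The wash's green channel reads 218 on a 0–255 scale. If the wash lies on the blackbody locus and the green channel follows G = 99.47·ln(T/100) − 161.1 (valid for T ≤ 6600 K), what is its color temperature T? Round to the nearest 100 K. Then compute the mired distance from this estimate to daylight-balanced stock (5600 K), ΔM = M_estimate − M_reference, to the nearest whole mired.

ln t = (218 + 161.1) / 99.47 = 3.8112.
t = e^3.8112 = 45.205.
T = 100·t = 4520 K → 4500 K to the nearest 100 K.
M_estimate = 10⁶/4500 = 222.22; M_reference = 10⁶/5600 = 178.57.
ΔM = 222.22 − 178.57 = 43.65 → +44 mireds.

+44 mireds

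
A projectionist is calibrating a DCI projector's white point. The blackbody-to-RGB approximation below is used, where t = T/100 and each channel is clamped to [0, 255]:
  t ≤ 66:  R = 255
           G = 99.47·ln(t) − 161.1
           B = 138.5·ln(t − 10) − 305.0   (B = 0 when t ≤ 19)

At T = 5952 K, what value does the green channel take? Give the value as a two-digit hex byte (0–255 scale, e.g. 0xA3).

t = 5952/100 = 59.52; the t ≤ 66 branch applies.
G = 99.47·ln 59.52 − 161.1 = 99.47·4.0863 − 161.1 = 245.365.
Rounded: 245; in hex, 0xF5.

0xF5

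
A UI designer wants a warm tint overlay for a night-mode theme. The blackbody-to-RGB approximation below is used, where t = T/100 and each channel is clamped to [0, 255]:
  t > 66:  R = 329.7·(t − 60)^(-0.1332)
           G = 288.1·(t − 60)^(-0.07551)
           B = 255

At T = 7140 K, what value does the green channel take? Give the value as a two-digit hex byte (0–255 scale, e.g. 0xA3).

t = 7140/100 = 71.4; the t > 66 branch applies.
G = 288.1·(71.4 − 60)^(-0.07551) = 288.1·11.4^(-0.07551) = 288.1·0.83213 = 239.738.
Rounded: 240; in hex, 0xF0.

0xF0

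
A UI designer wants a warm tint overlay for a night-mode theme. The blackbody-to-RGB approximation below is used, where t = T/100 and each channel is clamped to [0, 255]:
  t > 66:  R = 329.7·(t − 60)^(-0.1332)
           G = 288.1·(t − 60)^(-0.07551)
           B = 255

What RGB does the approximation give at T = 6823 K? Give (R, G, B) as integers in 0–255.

t = 6823/100 = 68.23; the t > 66 branch applies.
R = 329.7·(68.23 − 60)^(-0.1332) = 329.7·8.23^(-0.1332) = 329.7·0.75521 = 248.993.
G = 288.1·(68.23 − 60)^(-0.07551) = 288.1·8.23^(-0.07551) = 288.1·0.85286 = 245.709.
B = 255 by definition for t > 66.
Rounded: (249, 246, 255).

(249, 246, 255)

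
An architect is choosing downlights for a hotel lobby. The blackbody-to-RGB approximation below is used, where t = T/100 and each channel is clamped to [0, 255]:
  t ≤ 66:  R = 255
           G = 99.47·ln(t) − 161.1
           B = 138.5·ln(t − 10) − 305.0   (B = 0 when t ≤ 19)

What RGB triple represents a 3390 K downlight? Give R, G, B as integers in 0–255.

R=255, G=189, B=135

t = 3390/100 = 33.9; the t ≤ 66 branch applies.
R = 255 by definition for t ≤ 66.
G = 99.47·ln 33.9 − 161.1 = 99.47·3.5234 − 161.1 = 189.374.
B = 138.5·ln(33.9 − 10) − 305.0 = 138.5·ln 23.9 − 305.0 = 138.5·3.1739 − 305.0 = 134.582.
Rounded: (255, 189, 135).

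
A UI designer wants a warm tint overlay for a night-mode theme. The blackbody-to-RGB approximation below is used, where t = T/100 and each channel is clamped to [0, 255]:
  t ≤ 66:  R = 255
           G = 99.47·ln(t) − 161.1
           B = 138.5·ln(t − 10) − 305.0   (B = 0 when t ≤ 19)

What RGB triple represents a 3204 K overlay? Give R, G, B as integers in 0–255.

R=255, G=184, B=123

t = 3204/100 = 32.04; the t ≤ 66 branch applies.
R = 255 by definition for t ≤ 66.
G = 99.47·ln 32.04 − 161.1 = 99.47·3.4670 − 161.1 = 183.761.
B = 138.5·ln(32.04 − 10) − 305.0 = 138.5·ln 22.04 − 305.0 = 138.5·3.0929 − 305.0 = 123.361.
Rounded: (255, 184, 123).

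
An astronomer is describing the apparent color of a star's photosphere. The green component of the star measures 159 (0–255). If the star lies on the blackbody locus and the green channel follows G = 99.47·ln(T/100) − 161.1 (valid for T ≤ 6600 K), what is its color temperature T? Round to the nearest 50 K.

ln t = (159 + 161.1) / 99.47 = 3.2181.
t = e^3.2181 = 24.980.
T = 100·t = 2498 K → 2500 K to the nearest 50 K.

2500 K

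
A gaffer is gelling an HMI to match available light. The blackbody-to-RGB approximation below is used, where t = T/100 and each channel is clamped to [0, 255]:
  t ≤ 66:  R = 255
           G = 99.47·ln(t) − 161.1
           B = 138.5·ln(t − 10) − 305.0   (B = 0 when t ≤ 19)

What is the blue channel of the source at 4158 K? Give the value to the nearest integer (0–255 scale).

173

t = 4158/100 = 41.58; the t ≤ 66 branch applies.
B = 138.5·ln(41.58 − 10) − 305.0 = 138.5·ln 31.58 − 305.0 = 138.5·3.4525 − 305.0 = 173.175.
Rounded: 173.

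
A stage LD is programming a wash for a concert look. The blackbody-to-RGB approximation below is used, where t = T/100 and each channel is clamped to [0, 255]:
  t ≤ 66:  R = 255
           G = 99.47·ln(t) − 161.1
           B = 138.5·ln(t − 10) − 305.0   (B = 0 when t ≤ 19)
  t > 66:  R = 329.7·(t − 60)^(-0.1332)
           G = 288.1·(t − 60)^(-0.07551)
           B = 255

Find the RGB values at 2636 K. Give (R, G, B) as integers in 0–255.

(255, 164, 82)

t = 2636/100 = 26.36; the t ≤ 66 branch applies.
R = 255 by definition for t ≤ 66.
G = 99.47·ln 26.36 − 161.1 = 99.47·3.2718 − 161.1 = 164.351.
B = 138.5·ln(26.36 − 10) − 305.0 = 138.5·ln 16.36 − 305.0 = 138.5·2.7948 − 305.0 = 82.085.
Rounded: (255, 164, 82).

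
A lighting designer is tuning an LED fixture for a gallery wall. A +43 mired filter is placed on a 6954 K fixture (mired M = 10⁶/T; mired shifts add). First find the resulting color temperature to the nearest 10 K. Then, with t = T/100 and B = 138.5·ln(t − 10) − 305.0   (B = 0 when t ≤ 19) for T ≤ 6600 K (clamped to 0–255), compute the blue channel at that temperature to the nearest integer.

M_in = 10⁶/6954 = 143.80; M_out = 143.80 + (+43) = 186.80.
T_out = 10⁶/186.80 = 5353.3 K → 5350 K; t = 53.5.
B = 138.5·ln(53.5 − 10) − 305.0 = 138.5·ln 43.5 − 305.0 = 138.5·3.7728 − 305.0 = 217.527.
Rounded: 218.

218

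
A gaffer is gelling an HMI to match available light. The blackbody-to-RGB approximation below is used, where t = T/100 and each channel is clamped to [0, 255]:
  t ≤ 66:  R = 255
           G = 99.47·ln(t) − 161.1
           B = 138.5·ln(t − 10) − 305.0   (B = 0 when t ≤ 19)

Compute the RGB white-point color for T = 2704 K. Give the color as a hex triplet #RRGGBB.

t = 2704/100 = 27.04; the t ≤ 66 branch applies.
R = 255 by definition for t ≤ 66.
G = 99.47·ln 27.04 − 161.1 = 99.47·3.2973 − 161.1 = 166.884.
B = 138.5·ln(27.04 − 10) − 305.0 = 138.5·ln 17.04 − 305.0 = 138.5·2.8356 − 305.0 = 87.726.
Rounded: (255, 167, 88).
In hex: #FFA758.

#FFA758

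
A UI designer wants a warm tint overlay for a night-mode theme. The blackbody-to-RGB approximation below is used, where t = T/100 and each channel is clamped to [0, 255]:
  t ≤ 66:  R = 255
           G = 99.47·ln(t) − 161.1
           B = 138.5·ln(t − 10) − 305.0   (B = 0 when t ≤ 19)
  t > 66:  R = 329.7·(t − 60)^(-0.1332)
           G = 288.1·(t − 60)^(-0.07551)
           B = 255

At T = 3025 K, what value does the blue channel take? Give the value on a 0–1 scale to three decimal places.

t = 3025/100 = 30.25; the t ≤ 66 branch applies.
B = 138.5·ln(30.25 − 10) − 305.0 = 138.5·ln 20.25 − 305.0 = 138.5·3.0082 − 305.0 = 111.629.
On a 0–1 scale: 111.629/255 = 0.4378 → 0.438.

0.438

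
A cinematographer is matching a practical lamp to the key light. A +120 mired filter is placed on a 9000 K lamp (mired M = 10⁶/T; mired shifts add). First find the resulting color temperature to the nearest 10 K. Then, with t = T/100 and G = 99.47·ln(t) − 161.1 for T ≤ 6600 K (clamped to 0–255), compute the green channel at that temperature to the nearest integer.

M_in = 10⁶/9000 = 111.11; M_out = 111.11 + (+120) = 231.11.
T_out = 10⁶/231.11 = 4326.9 K → 4330 K; t = 43.3.
G = 99.47·ln 43.3 − 161.1 = 99.47·3.7682 − 161.1 = 213.718.
Rounded: 214.

214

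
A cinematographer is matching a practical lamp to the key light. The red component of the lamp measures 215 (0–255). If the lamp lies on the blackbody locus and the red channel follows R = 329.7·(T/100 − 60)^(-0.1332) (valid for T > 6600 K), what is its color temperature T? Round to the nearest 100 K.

8500 K

(t − 60)^(-0.1332) = 215/329.7 = 0.65211.
t − 60 = 0.65211^(1/-0.1332) = 0.65211^(-7.508) = 24.774, so t = 84.774.
T = 100·t = 8477 K → 8500 K to the nearest 100 K.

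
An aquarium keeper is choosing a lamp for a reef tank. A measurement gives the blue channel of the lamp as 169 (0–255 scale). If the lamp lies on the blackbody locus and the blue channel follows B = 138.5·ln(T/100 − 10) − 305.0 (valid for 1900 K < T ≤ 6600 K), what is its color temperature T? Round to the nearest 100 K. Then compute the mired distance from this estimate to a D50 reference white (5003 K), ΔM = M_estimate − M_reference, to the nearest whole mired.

+44 mireds

ln(t − 10) = (169 + 305.0) / 138.5 = 3.4224.
t − 10 = e^3.4224 = 30.642, so t = 40.642.
T = 100·t = 4064 K → 4100 K to the nearest 100 K.
M_estimate = 10⁶/4100 = 243.90; M_reference = 10⁶/5003 = 199.88.
ΔM = 243.90 − 199.88 = 44.02 → +44 mireds.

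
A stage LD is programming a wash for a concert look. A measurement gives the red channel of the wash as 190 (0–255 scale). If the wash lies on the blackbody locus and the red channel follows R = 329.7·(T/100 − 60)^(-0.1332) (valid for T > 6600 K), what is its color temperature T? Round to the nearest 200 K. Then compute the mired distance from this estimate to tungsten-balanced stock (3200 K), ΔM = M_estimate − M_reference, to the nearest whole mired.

(t − 60)^(-0.1332) = 190/329.7 = 0.57628.
t − 60 = 0.57628^(1/-0.1332) = 0.57628^(-7.508) = 62.667, so t = 122.667.
T = 100·t = 12267 K → 12200 K to the nearest 200 K.
M_estimate = 10⁶/12200 = 81.97; M_reference = 10⁶/3200 = 312.50.
ΔM = 81.97 − 312.50 = -230.53 → -231 mireds.

-231 mireds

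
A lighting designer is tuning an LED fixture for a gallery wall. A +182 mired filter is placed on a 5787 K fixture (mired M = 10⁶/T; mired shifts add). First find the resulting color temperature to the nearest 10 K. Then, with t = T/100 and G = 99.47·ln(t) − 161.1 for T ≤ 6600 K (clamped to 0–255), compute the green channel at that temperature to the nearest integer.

171

M_in = 10⁶/5787 = 172.80; M_out = 172.80 + (+182) = 354.80.
T_out = 10⁶/354.80 = 2818.5 K → 2820 K; t = 28.2.
G = 99.47·ln 28.2 − 161.1 = 99.47·3.3393 − 161.1 = 171.062.
Rounded: 171.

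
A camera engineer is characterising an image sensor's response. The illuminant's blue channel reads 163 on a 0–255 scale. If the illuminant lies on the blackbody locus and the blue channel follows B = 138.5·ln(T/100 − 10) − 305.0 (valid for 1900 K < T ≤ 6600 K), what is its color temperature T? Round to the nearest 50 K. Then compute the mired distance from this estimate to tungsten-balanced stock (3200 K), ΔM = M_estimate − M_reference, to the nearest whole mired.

ln(t − 10) = (163 + 305.0) / 138.5 = 3.3791.
t − 10 = e^3.3791 = 29.343, so t = 39.343.
T = 100·t = 3934 K → 3950 K to the nearest 50 K.
M_estimate = 10⁶/3950 = 253.16; M_reference = 10⁶/3200 = 312.50.
ΔM = 253.16 − 312.50 = -59.34 → -59 mireds.

-59 mireds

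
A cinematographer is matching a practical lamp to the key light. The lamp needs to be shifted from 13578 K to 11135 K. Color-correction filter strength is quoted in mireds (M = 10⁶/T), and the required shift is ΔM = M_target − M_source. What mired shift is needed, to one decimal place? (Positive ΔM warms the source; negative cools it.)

+16.2 mireds

M_source = 10⁶/13578 = 73.649; M_target = 10⁶/11135 = 89.807.
ΔM = 89.807 − 73.649 = 16.158 → +16.2 mireds, a warming shift.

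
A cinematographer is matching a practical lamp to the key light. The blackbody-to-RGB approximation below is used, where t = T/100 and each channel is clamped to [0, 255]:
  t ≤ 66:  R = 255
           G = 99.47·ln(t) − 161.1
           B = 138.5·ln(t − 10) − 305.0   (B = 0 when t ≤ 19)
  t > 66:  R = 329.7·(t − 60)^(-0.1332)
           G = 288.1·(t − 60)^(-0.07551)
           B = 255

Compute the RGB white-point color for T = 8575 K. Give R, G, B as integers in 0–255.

t = 8575/100 = 85.75; the t > 66 branch applies.
R = 329.7·(85.75 − 60)^(-0.1332) = 329.7·25.75^(-0.1332) = 329.7·0.64876 = 213.896.
G = 288.1·(85.75 − 60)^(-0.07551) = 288.1·25.75^(-0.07551) = 288.1·0.78248 = 225.432.
B = 255 by definition for t > 66.
Rounded: (214, 225, 255).

R=214, G=225, B=255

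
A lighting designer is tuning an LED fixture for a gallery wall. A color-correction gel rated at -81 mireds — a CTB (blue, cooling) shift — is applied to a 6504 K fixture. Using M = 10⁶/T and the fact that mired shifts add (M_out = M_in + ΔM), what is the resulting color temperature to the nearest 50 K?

M_in = 10⁶/6504 = 153.75 mireds.
M_out = 153.75 + (-81) = 72.75 mireds.
T_out = 10⁶/72.75 = 13745.4 K → 13750 K.

13750 K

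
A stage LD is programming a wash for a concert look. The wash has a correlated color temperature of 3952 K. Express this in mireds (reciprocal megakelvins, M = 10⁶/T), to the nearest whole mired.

M = 10⁶ / 3952 = 253.036 → 253 mireds.

253 mireds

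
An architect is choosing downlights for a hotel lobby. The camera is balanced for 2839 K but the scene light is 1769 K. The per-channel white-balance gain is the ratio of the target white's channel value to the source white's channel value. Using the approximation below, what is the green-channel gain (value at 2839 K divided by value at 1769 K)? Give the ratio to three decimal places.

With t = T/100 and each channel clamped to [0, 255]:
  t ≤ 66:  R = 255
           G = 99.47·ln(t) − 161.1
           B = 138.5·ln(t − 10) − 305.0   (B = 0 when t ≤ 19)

1.377

At 1769 K (t = 17.69):
  G = 99.47·ln 17.69 − 161.1 = 99.47·2.8730 − 161.1 = 124.677.
At 2839 K (t = 28.39):
  G = 99.47·ln 28.39 − 161.1 = 99.47·3.3460 − 161.1 = 171.730.
Gain = 171.730 / 124.677 = 1.3774 → 1.377.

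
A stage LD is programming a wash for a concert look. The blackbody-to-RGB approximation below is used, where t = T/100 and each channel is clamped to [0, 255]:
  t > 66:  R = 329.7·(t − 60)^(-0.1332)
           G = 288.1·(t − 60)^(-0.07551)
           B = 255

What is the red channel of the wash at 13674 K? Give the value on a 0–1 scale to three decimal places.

t = 13674/100 = 136.74; the t > 66 branch applies.
R = 329.7·(136.74 − 60)^(-0.1332) = 329.7·76.74^(-0.1332) = 329.7·0.56094 = 184.941.
On a 0–1 scale: 184.941/255 = 0.7253 → 0.725.

0.725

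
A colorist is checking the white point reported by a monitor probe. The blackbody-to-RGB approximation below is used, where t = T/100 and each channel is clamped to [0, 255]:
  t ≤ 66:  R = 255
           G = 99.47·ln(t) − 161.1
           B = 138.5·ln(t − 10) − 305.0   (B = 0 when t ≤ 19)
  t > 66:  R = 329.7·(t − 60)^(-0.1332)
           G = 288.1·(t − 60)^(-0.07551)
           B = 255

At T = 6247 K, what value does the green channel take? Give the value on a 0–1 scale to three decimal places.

0.981

t = 6247/100 = 62.47; the t ≤ 66 branch applies.
G = 99.47·ln 62.47 − 161.1 = 99.47·4.1347 − 161.1 = 250.177.
On a 0–1 scale: 250.177/255 = 0.9811 → 0.981.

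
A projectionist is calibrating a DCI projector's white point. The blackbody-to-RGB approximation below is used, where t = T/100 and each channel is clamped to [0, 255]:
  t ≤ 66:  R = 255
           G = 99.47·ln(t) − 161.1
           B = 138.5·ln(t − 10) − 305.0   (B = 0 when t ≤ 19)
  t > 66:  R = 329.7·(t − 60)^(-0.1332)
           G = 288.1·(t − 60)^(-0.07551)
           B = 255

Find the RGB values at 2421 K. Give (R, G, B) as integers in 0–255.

t = 2421/100 = 24.21; the t ≤ 66 branch applies.
R = 255 by definition for t ≤ 66.
G = 99.47·ln 24.21 − 161.1 = 99.47·3.1868 − 161.1 = 155.888.
B = 138.5·ln(24.21 − 10) − 305.0 = 138.5·ln 14.21 − 305.0 = 138.5·2.6539 − 305.0 = 62.572.
Rounded: (255, 156, 63).

(255, 156, 63)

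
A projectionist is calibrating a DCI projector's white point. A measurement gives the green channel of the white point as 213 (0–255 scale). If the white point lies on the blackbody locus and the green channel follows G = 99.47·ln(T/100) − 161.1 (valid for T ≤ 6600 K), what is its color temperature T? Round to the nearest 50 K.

ln t = (213 + 161.1) / 99.47 = 3.7609.
t = e^3.7609 = 42.989.
T = 100·t = 4299 K → 4300 K to the nearest 50 K.

4300 K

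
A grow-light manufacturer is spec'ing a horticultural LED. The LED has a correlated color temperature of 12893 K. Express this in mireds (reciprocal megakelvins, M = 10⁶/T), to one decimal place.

M = 10⁶ / 12893 = 77.561 → 77.6 mireds.

77.6 mireds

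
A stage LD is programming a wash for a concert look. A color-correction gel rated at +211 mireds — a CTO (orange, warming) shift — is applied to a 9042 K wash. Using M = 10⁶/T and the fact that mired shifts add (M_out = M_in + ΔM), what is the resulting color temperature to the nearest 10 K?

M_in = 10⁶/9042 = 110.60 mireds.
M_out = 110.60 + (+211) = 321.60 mireds.
T_out = 10⁶/321.60 = 3109.5 K → 3110 K.

3110 K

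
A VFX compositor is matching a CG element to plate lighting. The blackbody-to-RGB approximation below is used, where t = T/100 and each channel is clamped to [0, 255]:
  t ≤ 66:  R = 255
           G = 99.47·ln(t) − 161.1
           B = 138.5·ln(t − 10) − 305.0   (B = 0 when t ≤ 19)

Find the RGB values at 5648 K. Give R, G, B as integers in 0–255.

t = 5648/100 = 56.48; the t ≤ 66 branch applies.
R = 255 by definition for t ≤ 66.
G = 99.47·ln 56.48 − 161.1 = 99.47·4.0339 − 161.1 = 240.151.
B = 138.5·ln(56.48 − 10) − 305.0 = 138.5·ln 46.48 − 305.0 = 138.5·3.8390 − 305.0 = 226.705.
Rounded: (255, 240, 227).

R=255, G=240, B=227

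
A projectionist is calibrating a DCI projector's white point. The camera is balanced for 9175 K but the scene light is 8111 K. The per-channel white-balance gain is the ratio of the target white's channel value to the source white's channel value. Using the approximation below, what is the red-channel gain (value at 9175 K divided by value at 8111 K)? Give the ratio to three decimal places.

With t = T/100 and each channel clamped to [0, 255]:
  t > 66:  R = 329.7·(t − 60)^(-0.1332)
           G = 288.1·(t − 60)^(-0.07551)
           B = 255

0.947

At 8111 K (t = 81.11):
  R = 329.7·(81.11 − 60)^(-0.1332) = 329.7·21.11^(-0.1332) = 329.7·0.66616 = 219.633.
At 9175 K (t = 91.75):
  R = 329.7·(91.75 − 60)^(-0.1332) = 329.7·31.75^(-0.1332) = 329.7·0.63091 = 208.011.
Gain = 208.011 / 219.633 = 0.9471 → 0.947.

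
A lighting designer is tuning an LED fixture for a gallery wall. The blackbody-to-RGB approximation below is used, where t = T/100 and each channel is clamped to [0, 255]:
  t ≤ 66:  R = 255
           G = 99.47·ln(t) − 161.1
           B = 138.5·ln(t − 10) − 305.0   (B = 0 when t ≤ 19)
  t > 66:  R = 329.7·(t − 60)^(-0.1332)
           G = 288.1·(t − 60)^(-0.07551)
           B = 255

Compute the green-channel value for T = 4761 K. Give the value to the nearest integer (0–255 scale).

223

t = 4761/100 = 47.61; the t ≤ 66 branch applies.
G = 99.47·ln 47.61 − 161.1 = 99.47·3.8630 − 161.1 = 223.157.
Rounded: 223.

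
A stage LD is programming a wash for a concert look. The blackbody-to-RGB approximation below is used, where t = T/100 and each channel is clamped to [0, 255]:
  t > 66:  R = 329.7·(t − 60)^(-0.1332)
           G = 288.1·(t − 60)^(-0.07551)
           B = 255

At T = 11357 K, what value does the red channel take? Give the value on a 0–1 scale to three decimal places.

t = 11357/100 = 113.57; the t > 66 branch applies.
R = 329.7·(113.57 − 60)^(-0.1332) = 329.7·53.57^(-0.1332) = 329.7·0.58845 = 194.011.
On a 0–1 scale: 194.011/255 = 0.7608 → 0.761.

0.761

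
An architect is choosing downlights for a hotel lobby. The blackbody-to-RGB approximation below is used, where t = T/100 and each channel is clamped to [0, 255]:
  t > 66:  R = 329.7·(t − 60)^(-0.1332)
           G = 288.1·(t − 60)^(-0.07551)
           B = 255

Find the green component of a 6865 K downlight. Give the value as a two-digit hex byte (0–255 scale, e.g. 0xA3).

t = 6865/100 = 68.65; the t > 66 branch applies.
G = 288.1·(68.65 − 60)^(-0.07551) = 288.1·8.65^(-0.07551) = 288.1·0.84966 = 244.787.
Rounded: 245; in hex, 0xF5.

0xF5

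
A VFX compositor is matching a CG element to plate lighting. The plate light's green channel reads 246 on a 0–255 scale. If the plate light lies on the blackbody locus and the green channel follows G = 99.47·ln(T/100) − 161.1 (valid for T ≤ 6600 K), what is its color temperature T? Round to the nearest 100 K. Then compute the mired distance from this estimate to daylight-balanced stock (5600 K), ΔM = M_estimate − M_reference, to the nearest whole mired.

ln t = (246 + 161.1) / 99.47 = 4.0927.
t = e^4.0927 = 59.901.
T = 100·t = 5990 K → 6000 K to the nearest 100 K.
M_estimate = 10⁶/6000 = 166.67; M_reference = 10⁶/5600 = 178.57.
ΔM = 166.67 − 178.57 = -11.90 → -12 mireds.

-12 mireds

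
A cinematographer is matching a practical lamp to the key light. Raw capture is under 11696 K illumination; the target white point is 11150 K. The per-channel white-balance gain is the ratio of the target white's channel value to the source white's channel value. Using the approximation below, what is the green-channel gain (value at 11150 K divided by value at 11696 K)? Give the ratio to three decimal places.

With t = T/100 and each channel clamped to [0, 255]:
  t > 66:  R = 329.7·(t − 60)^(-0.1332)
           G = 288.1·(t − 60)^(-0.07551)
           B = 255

At 11696 K (t = 116.96):
  G = 288.1·(116.96 − 60)^(-0.07551) = 288.1·56.96^(-0.07551) = 288.1·0.73695 = 212.315.
At 11150 K (t = 111.5):
  G = 288.1·(111.5 − 60)^(-0.07551) = 288.1·51.5^(-0.07551) = 288.1·0.74258 = 213.936.
Gain = 213.936 / 212.315 = 1.0076 → 1.008.

1.008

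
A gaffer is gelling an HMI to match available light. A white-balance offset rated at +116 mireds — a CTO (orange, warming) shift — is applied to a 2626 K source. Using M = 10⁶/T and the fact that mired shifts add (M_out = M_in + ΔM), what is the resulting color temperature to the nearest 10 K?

2010 K

M_in = 10⁶/2626 = 380.81 mireds.
M_out = 380.81 + (+116) = 496.81 mireds.
T_out = 10⁶/496.81 = 2012.9 K → 2010 K.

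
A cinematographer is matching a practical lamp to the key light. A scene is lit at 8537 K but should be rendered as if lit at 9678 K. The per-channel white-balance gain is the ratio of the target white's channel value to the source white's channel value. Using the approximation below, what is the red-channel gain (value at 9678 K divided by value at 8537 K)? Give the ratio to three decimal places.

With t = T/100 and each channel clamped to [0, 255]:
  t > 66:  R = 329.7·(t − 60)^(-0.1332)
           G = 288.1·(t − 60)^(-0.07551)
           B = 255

0.952

At 8537 K (t = 85.37):
  R = 329.7·(85.37 − 60)^(-0.1332) = 329.7·25.37^(-0.1332) = 329.7·0.65005 = 214.320.
At 9678 K (t = 96.78):
  R = 329.7·(96.78 − 60)^(-0.1332) = 329.7·36.78^(-0.1332) = 329.7·0.61867 = 203.976.
Gain = 203.976 / 214.320 = 0.9517 → 0.952.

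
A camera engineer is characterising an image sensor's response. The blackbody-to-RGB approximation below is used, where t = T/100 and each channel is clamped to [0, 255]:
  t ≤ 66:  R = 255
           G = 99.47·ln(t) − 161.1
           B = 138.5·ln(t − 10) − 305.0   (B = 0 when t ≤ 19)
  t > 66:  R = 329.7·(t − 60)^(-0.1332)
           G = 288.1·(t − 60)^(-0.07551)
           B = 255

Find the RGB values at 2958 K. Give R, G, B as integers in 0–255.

t = 2958/100 = 29.58; the t ≤ 66 branch applies.
R = 255 by definition for t ≤ 66.
G = 99.47·ln 29.58 − 161.1 = 99.47·3.3871 − 161.1 = 175.815.
B = 138.5·ln(29.58 − 10) − 305.0 = 138.5·ln 19.58 − 305.0 = 138.5·2.9745 − 305.0 = 106.969.
Rounded: (255, 176, 107).

R=255, G=176, B=107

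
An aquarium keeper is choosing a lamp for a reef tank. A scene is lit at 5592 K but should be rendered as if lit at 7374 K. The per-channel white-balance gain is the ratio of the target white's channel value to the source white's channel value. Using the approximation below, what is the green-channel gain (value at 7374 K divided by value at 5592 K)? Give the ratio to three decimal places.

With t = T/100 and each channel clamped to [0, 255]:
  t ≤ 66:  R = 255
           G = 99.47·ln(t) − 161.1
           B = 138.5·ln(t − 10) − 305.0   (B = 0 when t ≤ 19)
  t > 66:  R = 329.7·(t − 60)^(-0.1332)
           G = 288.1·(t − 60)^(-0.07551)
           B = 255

At 5592 K (t = 55.92):
  G = 99.47·ln 55.92 − 161.1 = 99.47·4.0239 − 161.1 = 239.160.
At 7374 K (t = 73.74):
  G = 288.1·(73.74 − 60)^(-0.07551) = 288.1·13.74^(-0.07551) = 288.1·0.82048 = 236.382.
Gain = 236.382 / 239.160 = 0.9884 → 0.988.

0.988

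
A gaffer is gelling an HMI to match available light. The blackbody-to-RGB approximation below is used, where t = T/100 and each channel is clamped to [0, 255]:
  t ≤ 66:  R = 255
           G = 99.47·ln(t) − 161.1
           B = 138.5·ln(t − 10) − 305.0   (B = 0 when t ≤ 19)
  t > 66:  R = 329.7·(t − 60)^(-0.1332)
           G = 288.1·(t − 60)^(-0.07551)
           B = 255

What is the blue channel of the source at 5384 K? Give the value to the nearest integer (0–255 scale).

t = 5384/100 = 53.84; the t ≤ 66 branch applies.
B = 138.5·ln(53.84 − 10) − 305.0 = 138.5·ln 43.84 − 305.0 = 138.5·3.7805 − 305.0 = 218.606.
Rounded: 219.

219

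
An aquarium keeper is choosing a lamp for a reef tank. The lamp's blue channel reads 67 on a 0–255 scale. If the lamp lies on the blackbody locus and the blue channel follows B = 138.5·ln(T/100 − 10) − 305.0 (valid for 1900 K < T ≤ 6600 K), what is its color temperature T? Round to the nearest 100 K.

ln(t − 10) = (67 + 305.0) / 138.5 = 2.6859.
t − 10 = e^2.6859 = 14.672, so t = 24.672.
T = 100·t = 2467 K → 2500 K to the nearest 100 K.

2500 K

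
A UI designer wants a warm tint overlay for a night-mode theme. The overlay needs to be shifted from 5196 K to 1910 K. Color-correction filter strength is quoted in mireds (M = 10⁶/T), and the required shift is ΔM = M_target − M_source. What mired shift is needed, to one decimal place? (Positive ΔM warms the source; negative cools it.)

M_source = 10⁶/5196 = 192.456; M_target = 10⁶/1910 = 523.560.
ΔM = 523.560 − 192.456 = 331.104 → +331.1 mireds, a warming shift.

+331.1 mireds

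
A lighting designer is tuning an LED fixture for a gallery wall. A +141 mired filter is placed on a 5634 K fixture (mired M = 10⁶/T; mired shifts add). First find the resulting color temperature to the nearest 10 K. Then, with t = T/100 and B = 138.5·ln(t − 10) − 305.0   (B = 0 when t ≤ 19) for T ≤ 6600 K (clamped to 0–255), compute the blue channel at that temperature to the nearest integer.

M_in = 10⁶/5634 = 177.49; M_out = 177.49 + (+141) = 318.49.
T_out = 10⁶/318.49 = 3139.8 K → 3140 K; t = 31.4.
B = 138.5·ln(31.4 − 10) − 305.0 = 138.5·ln 21.4 − 305.0 = 138.5·3.0634 − 305.0 = 119.280.
Rounded: 119.

119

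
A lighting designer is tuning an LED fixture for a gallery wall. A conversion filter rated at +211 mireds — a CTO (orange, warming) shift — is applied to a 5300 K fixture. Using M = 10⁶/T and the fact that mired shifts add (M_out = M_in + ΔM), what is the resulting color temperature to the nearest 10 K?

2500 K

M_in = 10⁶/5300 = 188.68 mireds.
M_out = 188.68 + (+211) = 399.68 mireds.
T_out = 10⁶/399.68 = 2502.0 K → 2500 K.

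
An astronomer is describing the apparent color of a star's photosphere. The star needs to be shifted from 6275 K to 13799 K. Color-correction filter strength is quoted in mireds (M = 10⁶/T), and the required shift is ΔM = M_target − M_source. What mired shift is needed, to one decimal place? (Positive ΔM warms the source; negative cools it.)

M_source = 10⁶/6275 = 159.363; M_target = 10⁶/13799 = 72.469.
ΔM = 72.469 − 159.363 = -86.894 → -86.9 mireds, a cooling shift.

-86.9 mireds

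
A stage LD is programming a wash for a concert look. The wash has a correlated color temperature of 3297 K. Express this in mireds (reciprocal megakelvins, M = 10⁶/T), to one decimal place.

M = 10⁶ / 3297 = 303.306 → 303.3 mireds.

303.3 mireds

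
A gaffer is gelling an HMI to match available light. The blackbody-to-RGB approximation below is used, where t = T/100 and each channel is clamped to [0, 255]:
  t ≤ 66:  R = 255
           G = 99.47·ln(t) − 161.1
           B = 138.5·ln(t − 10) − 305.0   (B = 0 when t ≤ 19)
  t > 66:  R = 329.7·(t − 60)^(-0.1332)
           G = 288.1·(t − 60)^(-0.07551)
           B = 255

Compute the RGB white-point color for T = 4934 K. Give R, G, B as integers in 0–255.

t = 4934/100 = 49.34; the t ≤ 66 branch applies.
R = 255 by definition for t ≤ 66.
G = 99.47·ln 49.34 − 161.1 = 99.47·3.8987 − 161.1 = 226.707.
B = 138.5·ln(49.34 − 10) − 305.0 = 138.5·ln 39.34 − 305.0 = 138.5·3.6722 − 305.0 = 203.605.
Rounded: (255, 227, 204).

R=255, G=227, B=204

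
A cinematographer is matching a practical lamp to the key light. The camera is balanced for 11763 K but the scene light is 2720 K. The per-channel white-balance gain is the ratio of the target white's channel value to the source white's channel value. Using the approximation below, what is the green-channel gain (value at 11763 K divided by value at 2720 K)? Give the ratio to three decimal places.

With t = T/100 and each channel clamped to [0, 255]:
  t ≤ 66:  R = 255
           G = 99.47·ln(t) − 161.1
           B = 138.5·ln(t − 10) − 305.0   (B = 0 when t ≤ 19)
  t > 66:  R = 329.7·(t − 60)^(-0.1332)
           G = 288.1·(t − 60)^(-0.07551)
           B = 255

1.267

At 2720 K (t = 27.2):
  G = 99.47·ln 27.2 − 161.1 = 99.47·3.3032 − 161.1 = 167.471.
At 11763 K (t = 117.63):
  G = 288.1·(117.63 − 60)^(-0.07551) = 288.1·57.63^(-0.07551) = 288.1·0.73630 = 212.127.
Gain = 212.127 / 167.471 = 1.2667 → 1.267.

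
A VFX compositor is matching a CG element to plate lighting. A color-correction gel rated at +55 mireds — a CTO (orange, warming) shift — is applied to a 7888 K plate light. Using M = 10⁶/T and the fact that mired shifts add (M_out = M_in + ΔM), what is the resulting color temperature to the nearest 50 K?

5500 K

M_in = 10⁶/7888 = 126.77 mireds.
M_out = 126.77 + (+55) = 181.77 mireds.
T_out = 10⁶/181.77 = 5501.3 K → 5500 K.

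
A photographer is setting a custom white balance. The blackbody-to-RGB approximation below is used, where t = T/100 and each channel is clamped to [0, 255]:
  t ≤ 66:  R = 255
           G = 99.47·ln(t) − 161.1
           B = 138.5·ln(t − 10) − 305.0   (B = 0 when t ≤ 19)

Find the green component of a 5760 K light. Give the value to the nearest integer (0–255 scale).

t = 5760/100 = 57.6; the t ≤ 66 branch applies.
G = 99.47·ln 57.6 − 161.1 = 99.47·4.0535 − 161.1 = 242.104.
Rounded: 242.

242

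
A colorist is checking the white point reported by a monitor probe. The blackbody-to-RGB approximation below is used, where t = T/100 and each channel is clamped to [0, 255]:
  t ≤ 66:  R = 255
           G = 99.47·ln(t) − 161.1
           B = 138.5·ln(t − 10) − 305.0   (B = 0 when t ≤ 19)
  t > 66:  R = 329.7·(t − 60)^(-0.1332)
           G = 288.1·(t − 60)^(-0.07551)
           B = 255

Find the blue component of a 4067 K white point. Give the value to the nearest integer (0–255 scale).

t = 4067/100 = 40.67; the t ≤ 66 branch applies.
B = 138.5·ln(40.67 − 10) − 305.0 = 138.5·ln 30.67 − 305.0 = 138.5·3.4233 − 305.0 = 169.125.
Rounded: 169.

169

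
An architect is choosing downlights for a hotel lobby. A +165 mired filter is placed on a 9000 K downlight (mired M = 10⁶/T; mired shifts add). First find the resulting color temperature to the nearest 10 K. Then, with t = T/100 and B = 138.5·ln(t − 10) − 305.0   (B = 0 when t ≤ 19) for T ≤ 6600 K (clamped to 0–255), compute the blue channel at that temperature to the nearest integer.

147

M_in = 10⁶/9000 = 111.11; M_out = 111.11 + (+165) = 276.11.
T_out = 10⁶/276.11 = 3621.7 K → 3620 K; t = 36.2.
B = 138.5·ln(36.2 − 10) − 305.0 = 138.5·ln 26.2 − 305.0 = 138.5·3.2658 − 305.0 = 147.308.
Rounded: 147.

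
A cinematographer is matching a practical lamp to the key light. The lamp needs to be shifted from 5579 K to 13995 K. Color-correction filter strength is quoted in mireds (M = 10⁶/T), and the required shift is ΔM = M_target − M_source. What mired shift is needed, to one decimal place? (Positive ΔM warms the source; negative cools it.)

M_source = 10⁶/5579 = 179.244; M_target = 10⁶/13995 = 71.454.
ΔM = 71.454 − 179.244 = -107.790 → -107.8 mireds, a cooling shift.

-107.8 mireds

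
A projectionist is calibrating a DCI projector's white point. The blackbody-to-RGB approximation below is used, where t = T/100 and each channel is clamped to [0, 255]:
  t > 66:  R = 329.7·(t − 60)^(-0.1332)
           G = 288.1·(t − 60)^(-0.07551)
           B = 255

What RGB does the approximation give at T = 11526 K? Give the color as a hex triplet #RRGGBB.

t = 11526/100 = 115.26; the t > 66 branch applies.
R = 329.7·(115.26 − 60)^(-0.1332) = 329.7·55.26^(-0.1332) = 329.7·0.58602 = 193.210.
G = 288.1·(115.26 − 60)^(-0.07551) = 288.1·55.26^(-0.07551) = 288.1·0.73864 = 212.801.
B = 255 by definition for t > 66.
Rounded: (193, 213, 255).
In hex: #C1D5FF.

#C1D5FF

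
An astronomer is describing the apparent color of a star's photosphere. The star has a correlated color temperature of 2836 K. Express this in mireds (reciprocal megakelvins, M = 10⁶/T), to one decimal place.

M = 10⁶ / 2836 = 352.609 → 352.6 mireds.

352.6 mireds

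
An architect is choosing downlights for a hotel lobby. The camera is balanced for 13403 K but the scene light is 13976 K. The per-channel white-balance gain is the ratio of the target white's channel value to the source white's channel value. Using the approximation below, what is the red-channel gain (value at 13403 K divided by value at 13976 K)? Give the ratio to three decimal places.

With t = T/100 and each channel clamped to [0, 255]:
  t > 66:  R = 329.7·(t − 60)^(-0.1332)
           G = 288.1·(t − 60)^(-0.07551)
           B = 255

At 13976 K (t = 139.76):
  R = 329.7·(139.76 − 60)^(-0.1332) = 329.7·79.76^(-0.1332) = 329.7·0.55806 = 183.993.
At 13403 K (t = 134.03):
  R = 329.7·(134.03 − 60)^(-0.1332) = 329.7·74.03^(-0.1332) = 329.7·0.56363 = 185.829.
Gain = 185.829 / 183.993 = 1.0100 → 1.010.

1.010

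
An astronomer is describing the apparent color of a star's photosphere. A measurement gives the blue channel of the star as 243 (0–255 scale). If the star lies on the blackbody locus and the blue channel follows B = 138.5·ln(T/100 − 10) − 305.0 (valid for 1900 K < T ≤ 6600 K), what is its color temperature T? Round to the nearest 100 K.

ln(t − 10) = (243 + 305.0) / 138.5 = 3.9567.
t − 10 = e^3.9567 = 52.283, so t = 62.283.
T = 100·t = 6228 K → 6200 K to the nearest 100 K.

6200 K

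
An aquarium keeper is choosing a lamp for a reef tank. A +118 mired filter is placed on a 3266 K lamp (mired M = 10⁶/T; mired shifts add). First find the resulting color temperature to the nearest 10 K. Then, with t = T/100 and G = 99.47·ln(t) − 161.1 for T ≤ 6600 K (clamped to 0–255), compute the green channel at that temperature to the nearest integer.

153

M_in = 10⁶/3266 = 306.18; M_out = 306.18 + (+118) = 424.18.
T_out = 10⁶/424.18 = 2357.5 K → 2360 K; t = 23.6.
G = 99.47·ln 23.6 − 161.1 = 99.47·3.1612 − 161.1 = 153.349.
Rounded: 153.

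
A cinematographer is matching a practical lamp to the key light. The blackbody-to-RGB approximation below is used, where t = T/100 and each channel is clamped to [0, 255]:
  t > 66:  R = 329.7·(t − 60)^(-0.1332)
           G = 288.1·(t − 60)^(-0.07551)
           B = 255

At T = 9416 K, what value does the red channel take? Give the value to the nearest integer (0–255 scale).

t = 9416/100 = 94.16; the t > 66 branch applies.
R = 329.7·(94.16 − 60)^(-0.1332) = 329.7·34.16^(-0.1332) = 329.7·0.62479 = 205.994.
Rounded: 206.

206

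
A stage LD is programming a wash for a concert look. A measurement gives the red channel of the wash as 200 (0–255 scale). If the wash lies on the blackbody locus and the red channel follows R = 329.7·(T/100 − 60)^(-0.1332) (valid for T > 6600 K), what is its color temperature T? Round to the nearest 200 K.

(t − 60)^(-0.1332) = 200/329.7 = 0.60661.
t − 60 = 0.60661^(1/-0.1332) = 0.60661^(-7.508) = 42.638, so t = 102.638.
T = 100·t = 10264 K → 10200 K to the nearest 200 K.

10200 K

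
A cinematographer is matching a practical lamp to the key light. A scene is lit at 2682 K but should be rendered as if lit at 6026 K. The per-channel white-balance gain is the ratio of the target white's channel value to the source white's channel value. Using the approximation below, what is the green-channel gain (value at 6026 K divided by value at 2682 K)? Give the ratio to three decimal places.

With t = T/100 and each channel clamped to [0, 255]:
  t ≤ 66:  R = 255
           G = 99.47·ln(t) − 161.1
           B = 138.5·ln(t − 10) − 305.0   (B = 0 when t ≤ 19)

1.485

At 2682 K (t = 26.82):
  G = 99.47·ln 26.82 − 161.1 = 99.47·3.2891 − 161.1 = 166.072.
At 6026 K (t = 60.26):
  G = 99.47·ln 60.26 − 161.1 = 99.47·4.0987 − 161.1 = 246.595.
Gain = 246.595 / 166.072 = 1.4849 → 1.485.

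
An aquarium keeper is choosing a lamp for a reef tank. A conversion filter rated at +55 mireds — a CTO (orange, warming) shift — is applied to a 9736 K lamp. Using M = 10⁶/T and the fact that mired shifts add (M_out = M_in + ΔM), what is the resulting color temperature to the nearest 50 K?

6350 K

M_in = 10⁶/9736 = 102.71 mireds.
M_out = 102.71 + (+55) = 157.71 mireds.
T_out = 10⁶/157.71 = 6340.7 K → 6350 K.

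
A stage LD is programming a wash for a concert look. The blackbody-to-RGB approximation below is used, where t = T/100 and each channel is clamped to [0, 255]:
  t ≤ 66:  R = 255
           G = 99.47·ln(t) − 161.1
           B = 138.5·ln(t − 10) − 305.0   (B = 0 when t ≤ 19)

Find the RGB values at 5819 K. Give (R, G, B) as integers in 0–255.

(255, 243, 232)

t = 5819/100 = 58.19; the t ≤ 66 branch applies.
R = 255 by definition for t ≤ 66.
G = 99.47·ln 58.19 − 161.1 = 99.47·4.0637 − 161.1 = 243.118.
B = 138.5·ln(58.19 − 10) − 305.0 = 138.5·ln 48.19 − 305.0 = 138.5·3.8752 − 305.0 = 231.708.
Rounded: (255, 243, 232).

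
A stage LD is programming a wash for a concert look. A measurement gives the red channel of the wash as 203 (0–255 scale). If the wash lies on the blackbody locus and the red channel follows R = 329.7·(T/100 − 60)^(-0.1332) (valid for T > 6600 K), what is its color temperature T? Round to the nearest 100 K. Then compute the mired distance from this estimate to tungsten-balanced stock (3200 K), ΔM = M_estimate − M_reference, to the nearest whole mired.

-210 mireds

(t − 60)^(-0.1332) = 203/329.7 = 0.61571.
t − 60 = 0.61571^(1/-0.1332) = 0.61571^(-7.508) = 38.129, so t = 98.129.
T = 100·t = 9813 K → 9800 K to the nearest 100 K.
M_estimate = 10⁶/9800 = 102.04; M_reference = 10⁶/3200 = 312.50.
ΔM = 102.04 − 312.50 = -210.46 → -210 mireds.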